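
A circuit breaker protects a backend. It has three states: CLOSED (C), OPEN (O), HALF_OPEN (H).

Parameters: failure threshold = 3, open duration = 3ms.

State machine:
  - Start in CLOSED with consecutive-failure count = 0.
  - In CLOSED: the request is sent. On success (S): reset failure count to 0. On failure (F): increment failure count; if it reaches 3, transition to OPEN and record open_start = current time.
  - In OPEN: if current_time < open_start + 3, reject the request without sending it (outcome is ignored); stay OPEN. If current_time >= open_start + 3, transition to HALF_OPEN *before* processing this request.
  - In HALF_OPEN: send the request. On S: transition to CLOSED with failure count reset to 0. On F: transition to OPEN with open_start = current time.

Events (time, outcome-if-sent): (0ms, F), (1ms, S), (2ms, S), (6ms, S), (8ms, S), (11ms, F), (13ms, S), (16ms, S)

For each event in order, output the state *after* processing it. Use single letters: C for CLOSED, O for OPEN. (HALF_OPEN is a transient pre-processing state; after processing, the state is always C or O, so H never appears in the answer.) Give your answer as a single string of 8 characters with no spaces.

Answer: CCCCCCCC

Derivation:
State after each event:
  event#1 t=0ms outcome=F: state=CLOSED
  event#2 t=1ms outcome=S: state=CLOSED
  event#3 t=2ms outcome=S: state=CLOSED
  event#4 t=6ms outcome=S: state=CLOSED
  event#5 t=8ms outcome=S: state=CLOSED
  event#6 t=11ms outcome=F: state=CLOSED
  event#7 t=13ms outcome=S: state=CLOSED
  event#8 t=16ms outcome=S: state=CLOSED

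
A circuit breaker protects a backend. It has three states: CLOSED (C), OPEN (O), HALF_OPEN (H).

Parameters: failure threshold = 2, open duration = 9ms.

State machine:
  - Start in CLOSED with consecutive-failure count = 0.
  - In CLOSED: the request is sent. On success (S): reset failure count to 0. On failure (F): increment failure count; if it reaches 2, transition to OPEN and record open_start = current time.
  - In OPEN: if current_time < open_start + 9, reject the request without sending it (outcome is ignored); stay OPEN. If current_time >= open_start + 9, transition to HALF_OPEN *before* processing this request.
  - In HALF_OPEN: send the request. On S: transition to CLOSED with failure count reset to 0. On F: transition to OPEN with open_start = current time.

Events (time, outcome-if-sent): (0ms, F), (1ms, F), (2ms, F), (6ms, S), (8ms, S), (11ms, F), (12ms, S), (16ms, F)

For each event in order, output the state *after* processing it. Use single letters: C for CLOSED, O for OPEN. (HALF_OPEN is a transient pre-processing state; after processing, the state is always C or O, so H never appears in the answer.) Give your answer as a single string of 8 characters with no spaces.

State after each event:
  event#1 t=0ms outcome=F: state=CLOSED
  event#2 t=1ms outcome=F: state=OPEN
  event#3 t=2ms outcome=F: state=OPEN
  event#4 t=6ms outcome=S: state=OPEN
  event#5 t=8ms outcome=S: state=OPEN
  event#6 t=11ms outcome=F: state=OPEN
  event#7 t=12ms outcome=S: state=OPEN
  event#8 t=16ms outcome=F: state=OPEN

Answer: COOOOOOO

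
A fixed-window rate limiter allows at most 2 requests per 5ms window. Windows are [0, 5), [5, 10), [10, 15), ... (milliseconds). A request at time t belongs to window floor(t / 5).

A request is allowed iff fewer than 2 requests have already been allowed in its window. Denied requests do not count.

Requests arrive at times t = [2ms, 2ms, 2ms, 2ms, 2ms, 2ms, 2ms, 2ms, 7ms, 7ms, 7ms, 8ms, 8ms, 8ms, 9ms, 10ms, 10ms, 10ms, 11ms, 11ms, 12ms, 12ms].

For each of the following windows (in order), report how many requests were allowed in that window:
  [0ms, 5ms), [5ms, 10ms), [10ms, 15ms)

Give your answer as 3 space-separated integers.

Processing requests:
  req#1 t=2ms (window 0): ALLOW
  req#2 t=2ms (window 0): ALLOW
  req#3 t=2ms (window 0): DENY
  req#4 t=2ms (window 0): DENY
  req#5 t=2ms (window 0): DENY
  req#6 t=2ms (window 0): DENY
  req#7 t=2ms (window 0): DENY
  req#8 t=2ms (window 0): DENY
  req#9 t=7ms (window 1): ALLOW
  req#10 t=7ms (window 1): ALLOW
  req#11 t=7ms (window 1): DENY
  req#12 t=8ms (window 1): DENY
  req#13 t=8ms (window 1): DENY
  req#14 t=8ms (window 1): DENY
  req#15 t=9ms (window 1): DENY
  req#16 t=10ms (window 2): ALLOW
  req#17 t=10ms (window 2): ALLOW
  req#18 t=10ms (window 2): DENY
  req#19 t=11ms (window 2): DENY
  req#20 t=11ms (window 2): DENY
  req#21 t=12ms (window 2): DENY
  req#22 t=12ms (window 2): DENY

Allowed counts by window: 2 2 2

Answer: 2 2 2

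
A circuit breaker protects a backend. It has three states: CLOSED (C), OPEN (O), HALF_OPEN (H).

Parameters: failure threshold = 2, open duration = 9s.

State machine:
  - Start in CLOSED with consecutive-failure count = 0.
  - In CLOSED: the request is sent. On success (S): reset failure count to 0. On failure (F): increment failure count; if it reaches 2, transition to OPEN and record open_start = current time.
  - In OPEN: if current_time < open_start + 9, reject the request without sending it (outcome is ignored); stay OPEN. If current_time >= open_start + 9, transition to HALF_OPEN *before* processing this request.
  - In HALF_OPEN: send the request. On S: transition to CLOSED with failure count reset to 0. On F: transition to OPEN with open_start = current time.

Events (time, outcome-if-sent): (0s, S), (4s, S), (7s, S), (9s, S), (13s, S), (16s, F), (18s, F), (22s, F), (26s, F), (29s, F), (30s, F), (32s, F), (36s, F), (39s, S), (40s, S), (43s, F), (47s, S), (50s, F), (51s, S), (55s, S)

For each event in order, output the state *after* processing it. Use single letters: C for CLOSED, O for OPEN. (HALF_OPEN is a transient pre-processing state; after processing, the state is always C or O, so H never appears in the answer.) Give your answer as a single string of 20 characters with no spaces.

Answer: CCCCCCOOOOOOOCCCCCCC

Derivation:
State after each event:
  event#1 t=0s outcome=S: state=CLOSED
  event#2 t=4s outcome=S: state=CLOSED
  event#3 t=7s outcome=S: state=CLOSED
  event#4 t=9s outcome=S: state=CLOSED
  event#5 t=13s outcome=S: state=CLOSED
  event#6 t=16s outcome=F: state=CLOSED
  event#7 t=18s outcome=F: state=OPEN
  event#8 t=22s outcome=F: state=OPEN
  event#9 t=26s outcome=F: state=OPEN
  event#10 t=29s outcome=F: state=OPEN
  event#11 t=30s outcome=F: state=OPEN
  event#12 t=32s outcome=F: state=OPEN
  event#13 t=36s outcome=F: state=OPEN
  event#14 t=39s outcome=S: state=CLOSED
  event#15 t=40s outcome=S: state=CLOSED
  event#16 t=43s outcome=F: state=CLOSED
  event#17 t=47s outcome=S: state=CLOSED
  event#18 t=50s outcome=F: state=CLOSED
  event#19 t=51s outcome=S: state=CLOSED
  event#20 t=55s outcome=S: state=CLOSED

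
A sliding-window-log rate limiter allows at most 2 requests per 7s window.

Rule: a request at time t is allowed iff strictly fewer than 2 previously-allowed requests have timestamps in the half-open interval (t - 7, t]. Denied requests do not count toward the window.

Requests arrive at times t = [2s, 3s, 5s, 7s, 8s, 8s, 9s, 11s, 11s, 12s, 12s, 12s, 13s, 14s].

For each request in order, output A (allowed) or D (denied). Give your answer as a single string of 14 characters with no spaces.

Answer: AADDDDAADDDDDD

Derivation:
Tracking allowed requests in the window:
  req#1 t=2s: ALLOW
  req#2 t=3s: ALLOW
  req#3 t=5s: DENY
  req#4 t=7s: DENY
  req#5 t=8s: DENY
  req#6 t=8s: DENY
  req#7 t=9s: ALLOW
  req#8 t=11s: ALLOW
  req#9 t=11s: DENY
  req#10 t=12s: DENY
  req#11 t=12s: DENY
  req#12 t=12s: DENY
  req#13 t=13s: DENY
  req#14 t=14s: DENY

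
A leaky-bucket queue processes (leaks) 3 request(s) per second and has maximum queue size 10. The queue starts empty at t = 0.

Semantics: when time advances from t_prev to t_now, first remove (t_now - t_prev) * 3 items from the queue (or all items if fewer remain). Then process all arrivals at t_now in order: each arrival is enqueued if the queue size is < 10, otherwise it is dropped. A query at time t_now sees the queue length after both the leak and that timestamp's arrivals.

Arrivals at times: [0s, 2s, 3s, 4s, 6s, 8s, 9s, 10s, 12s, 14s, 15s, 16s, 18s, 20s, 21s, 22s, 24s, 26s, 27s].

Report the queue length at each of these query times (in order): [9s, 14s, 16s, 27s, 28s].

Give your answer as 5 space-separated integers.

Answer: 1 1 1 1 0

Derivation:
Queue lengths at query times:
  query t=9s: backlog = 1
  query t=14s: backlog = 1
  query t=16s: backlog = 1
  query t=27s: backlog = 1
  query t=28s: backlog = 0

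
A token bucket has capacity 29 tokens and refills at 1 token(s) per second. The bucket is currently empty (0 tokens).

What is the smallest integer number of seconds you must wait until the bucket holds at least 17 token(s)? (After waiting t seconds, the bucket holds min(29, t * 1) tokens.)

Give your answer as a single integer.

Need t * 1 >= 17, so t >= 17/1.
Smallest integer t = ceil(17/1) = 17.

Answer: 17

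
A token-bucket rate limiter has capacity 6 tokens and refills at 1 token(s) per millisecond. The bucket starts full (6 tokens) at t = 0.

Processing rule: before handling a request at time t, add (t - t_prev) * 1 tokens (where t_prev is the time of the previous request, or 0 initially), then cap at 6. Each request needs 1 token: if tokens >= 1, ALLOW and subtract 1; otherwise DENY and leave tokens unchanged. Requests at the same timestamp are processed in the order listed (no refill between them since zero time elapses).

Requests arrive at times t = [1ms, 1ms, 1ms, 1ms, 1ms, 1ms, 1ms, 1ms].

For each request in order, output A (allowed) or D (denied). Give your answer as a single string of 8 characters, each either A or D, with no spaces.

Simulating step by step:
  req#1 t=1ms: ALLOW
  req#2 t=1ms: ALLOW
  req#3 t=1ms: ALLOW
  req#4 t=1ms: ALLOW
  req#5 t=1ms: ALLOW
  req#6 t=1ms: ALLOW
  req#7 t=1ms: DENY
  req#8 t=1ms: DENY

Answer: AAAAAADD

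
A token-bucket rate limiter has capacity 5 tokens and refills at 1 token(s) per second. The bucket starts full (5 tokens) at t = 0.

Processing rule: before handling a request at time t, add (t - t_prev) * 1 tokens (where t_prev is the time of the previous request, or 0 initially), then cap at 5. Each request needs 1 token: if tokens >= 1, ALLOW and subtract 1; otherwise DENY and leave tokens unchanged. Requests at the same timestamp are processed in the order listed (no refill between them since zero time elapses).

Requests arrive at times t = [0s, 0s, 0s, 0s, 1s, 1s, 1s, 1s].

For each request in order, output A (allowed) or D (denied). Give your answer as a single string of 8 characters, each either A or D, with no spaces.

Simulating step by step:
  req#1 t=0s: ALLOW
  req#2 t=0s: ALLOW
  req#3 t=0s: ALLOW
  req#4 t=0s: ALLOW
  req#5 t=1s: ALLOW
  req#6 t=1s: ALLOW
  req#7 t=1s: DENY
  req#8 t=1s: DENY

Answer: AAAAAADD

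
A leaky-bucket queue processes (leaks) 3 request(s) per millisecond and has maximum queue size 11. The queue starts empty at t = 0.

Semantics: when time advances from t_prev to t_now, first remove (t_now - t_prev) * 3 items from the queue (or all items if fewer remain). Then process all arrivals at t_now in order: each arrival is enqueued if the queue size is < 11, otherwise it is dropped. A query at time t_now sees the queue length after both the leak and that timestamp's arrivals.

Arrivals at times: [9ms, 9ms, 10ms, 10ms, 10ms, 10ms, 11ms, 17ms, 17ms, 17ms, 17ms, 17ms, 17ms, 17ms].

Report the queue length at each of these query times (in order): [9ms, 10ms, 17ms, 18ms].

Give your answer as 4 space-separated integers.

Queue lengths at query times:
  query t=9ms: backlog = 2
  query t=10ms: backlog = 4
  query t=17ms: backlog = 7
  query t=18ms: backlog = 4

Answer: 2 4 7 4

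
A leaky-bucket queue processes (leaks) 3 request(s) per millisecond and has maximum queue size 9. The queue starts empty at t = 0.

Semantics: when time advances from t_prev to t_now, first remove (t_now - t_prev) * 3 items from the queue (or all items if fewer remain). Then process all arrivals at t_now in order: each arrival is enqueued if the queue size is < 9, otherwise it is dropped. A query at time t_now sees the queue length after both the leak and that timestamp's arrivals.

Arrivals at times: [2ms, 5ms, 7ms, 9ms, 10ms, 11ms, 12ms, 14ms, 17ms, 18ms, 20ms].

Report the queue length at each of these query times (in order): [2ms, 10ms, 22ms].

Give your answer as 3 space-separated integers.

Answer: 1 1 0

Derivation:
Queue lengths at query times:
  query t=2ms: backlog = 1
  query t=10ms: backlog = 1
  query t=22ms: backlog = 0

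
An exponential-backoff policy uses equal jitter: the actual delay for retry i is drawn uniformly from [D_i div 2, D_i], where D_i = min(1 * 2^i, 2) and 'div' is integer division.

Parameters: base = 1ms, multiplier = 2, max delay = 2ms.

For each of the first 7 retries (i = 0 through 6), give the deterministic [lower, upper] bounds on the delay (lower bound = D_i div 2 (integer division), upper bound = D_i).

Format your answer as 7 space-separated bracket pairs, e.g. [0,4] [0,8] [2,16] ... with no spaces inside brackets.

Computing bounds per retry:
  i=0: D_i=min(1*2^0,2)=1, bounds=[0,1]
  i=1: D_i=min(1*2^1,2)=2, bounds=[1,2]
  i=2: D_i=min(1*2^2,2)=2, bounds=[1,2]
  i=3: D_i=min(1*2^3,2)=2, bounds=[1,2]
  i=4: D_i=min(1*2^4,2)=2, bounds=[1,2]
  i=5: D_i=min(1*2^5,2)=2, bounds=[1,2]
  i=6: D_i=min(1*2^6,2)=2, bounds=[1,2]

Answer: [0,1] [1,2] [1,2] [1,2] [1,2] [1,2] [1,2]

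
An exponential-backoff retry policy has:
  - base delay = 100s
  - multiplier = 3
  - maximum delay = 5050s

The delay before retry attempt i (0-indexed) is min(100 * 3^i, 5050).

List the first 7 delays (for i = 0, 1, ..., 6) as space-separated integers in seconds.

Computing each delay:
  i=0: min(100*3^0, 5050) = 100
  i=1: min(100*3^1, 5050) = 300
  i=2: min(100*3^2, 5050) = 900
  i=3: min(100*3^3, 5050) = 2700
  i=4: min(100*3^4, 5050) = 5050
  i=5: min(100*3^5, 5050) = 5050
  i=6: min(100*3^6, 5050) = 5050

Answer: 100 300 900 2700 5050 5050 5050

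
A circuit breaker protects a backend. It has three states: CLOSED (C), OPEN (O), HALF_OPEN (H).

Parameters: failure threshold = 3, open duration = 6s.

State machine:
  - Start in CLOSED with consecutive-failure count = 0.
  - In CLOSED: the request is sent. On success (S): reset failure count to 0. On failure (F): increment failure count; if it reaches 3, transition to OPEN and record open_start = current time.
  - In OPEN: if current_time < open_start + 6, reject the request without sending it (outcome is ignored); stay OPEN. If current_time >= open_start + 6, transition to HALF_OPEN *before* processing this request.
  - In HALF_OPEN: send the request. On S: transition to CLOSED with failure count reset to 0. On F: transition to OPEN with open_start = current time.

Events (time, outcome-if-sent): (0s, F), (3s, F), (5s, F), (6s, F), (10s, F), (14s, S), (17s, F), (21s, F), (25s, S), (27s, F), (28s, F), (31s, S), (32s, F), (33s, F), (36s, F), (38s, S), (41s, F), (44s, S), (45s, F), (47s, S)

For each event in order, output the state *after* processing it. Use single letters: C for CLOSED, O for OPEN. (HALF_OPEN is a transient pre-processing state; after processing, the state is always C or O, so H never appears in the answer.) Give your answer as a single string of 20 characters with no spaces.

State after each event:
  event#1 t=0s outcome=F: state=CLOSED
  event#2 t=3s outcome=F: state=CLOSED
  event#3 t=5s outcome=F: state=OPEN
  event#4 t=6s outcome=F: state=OPEN
  event#5 t=10s outcome=F: state=OPEN
  event#6 t=14s outcome=S: state=CLOSED
  event#7 t=17s outcome=F: state=CLOSED
  event#8 t=21s outcome=F: state=CLOSED
  event#9 t=25s outcome=S: state=CLOSED
  event#10 t=27s outcome=F: state=CLOSED
  event#11 t=28s outcome=F: state=CLOSED
  event#12 t=31s outcome=S: state=CLOSED
  event#13 t=32s outcome=F: state=CLOSED
  event#14 t=33s outcome=F: state=CLOSED
  event#15 t=36s outcome=F: state=OPEN
  event#16 t=38s outcome=S: state=OPEN
  event#17 t=41s outcome=F: state=OPEN
  event#18 t=44s outcome=S: state=CLOSED
  event#19 t=45s outcome=F: state=CLOSED
  event#20 t=47s outcome=S: state=CLOSED

Answer: CCOOOCCCCCCCCCOOOCCC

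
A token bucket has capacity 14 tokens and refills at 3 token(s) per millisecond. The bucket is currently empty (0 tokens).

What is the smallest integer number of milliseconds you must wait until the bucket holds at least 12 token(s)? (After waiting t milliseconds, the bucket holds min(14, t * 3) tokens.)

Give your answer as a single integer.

Answer: 4

Derivation:
Need t * 3 >= 12, so t >= 12/3.
Smallest integer t = ceil(12/3) = 4.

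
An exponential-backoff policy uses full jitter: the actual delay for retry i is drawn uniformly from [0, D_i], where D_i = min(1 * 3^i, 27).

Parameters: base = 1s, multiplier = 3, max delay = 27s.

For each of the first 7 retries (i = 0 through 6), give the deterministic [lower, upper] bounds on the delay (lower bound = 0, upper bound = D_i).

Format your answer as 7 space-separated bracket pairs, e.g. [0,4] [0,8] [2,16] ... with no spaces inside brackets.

Answer: [0,1] [0,3] [0,9] [0,27] [0,27] [0,27] [0,27]

Derivation:
Computing bounds per retry:
  i=0: D_i=min(1*3^0,27)=1, bounds=[0,1]
  i=1: D_i=min(1*3^1,27)=3, bounds=[0,3]
  i=2: D_i=min(1*3^2,27)=9, bounds=[0,9]
  i=3: D_i=min(1*3^3,27)=27, bounds=[0,27]
  i=4: D_i=min(1*3^4,27)=27, bounds=[0,27]
  i=5: D_i=min(1*3^5,27)=27, bounds=[0,27]
  i=6: D_i=min(1*3^6,27)=27, bounds=[0,27]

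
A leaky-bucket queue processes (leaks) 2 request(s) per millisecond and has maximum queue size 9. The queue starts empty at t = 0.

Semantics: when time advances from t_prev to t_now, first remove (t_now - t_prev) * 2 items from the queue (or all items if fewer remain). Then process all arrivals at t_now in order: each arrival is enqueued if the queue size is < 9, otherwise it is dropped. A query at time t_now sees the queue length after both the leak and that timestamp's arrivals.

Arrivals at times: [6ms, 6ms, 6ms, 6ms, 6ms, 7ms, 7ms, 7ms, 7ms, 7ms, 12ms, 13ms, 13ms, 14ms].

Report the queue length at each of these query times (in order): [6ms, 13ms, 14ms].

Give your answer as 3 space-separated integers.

Queue lengths at query times:
  query t=6ms: backlog = 5
  query t=13ms: backlog = 2
  query t=14ms: backlog = 1

Answer: 5 2 1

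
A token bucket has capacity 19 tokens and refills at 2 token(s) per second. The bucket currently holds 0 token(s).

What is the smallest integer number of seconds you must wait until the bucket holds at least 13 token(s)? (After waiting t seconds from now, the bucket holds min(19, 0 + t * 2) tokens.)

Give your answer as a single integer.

Answer: 7

Derivation:
Need 0 + t * 2 >= 13, so t >= 13/2.
Smallest integer t = ceil(13/2) = 7.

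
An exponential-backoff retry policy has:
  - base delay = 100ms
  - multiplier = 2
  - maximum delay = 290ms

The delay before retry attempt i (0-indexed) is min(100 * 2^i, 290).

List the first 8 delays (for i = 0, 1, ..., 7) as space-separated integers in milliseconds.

Computing each delay:
  i=0: min(100*2^0, 290) = 100
  i=1: min(100*2^1, 290) = 200
  i=2: min(100*2^2, 290) = 290
  i=3: min(100*2^3, 290) = 290
  i=4: min(100*2^4, 290) = 290
  i=5: min(100*2^5, 290) = 290
  i=6: min(100*2^6, 290) = 290
  i=7: min(100*2^7, 290) = 290

Answer: 100 200 290 290 290 290 290 290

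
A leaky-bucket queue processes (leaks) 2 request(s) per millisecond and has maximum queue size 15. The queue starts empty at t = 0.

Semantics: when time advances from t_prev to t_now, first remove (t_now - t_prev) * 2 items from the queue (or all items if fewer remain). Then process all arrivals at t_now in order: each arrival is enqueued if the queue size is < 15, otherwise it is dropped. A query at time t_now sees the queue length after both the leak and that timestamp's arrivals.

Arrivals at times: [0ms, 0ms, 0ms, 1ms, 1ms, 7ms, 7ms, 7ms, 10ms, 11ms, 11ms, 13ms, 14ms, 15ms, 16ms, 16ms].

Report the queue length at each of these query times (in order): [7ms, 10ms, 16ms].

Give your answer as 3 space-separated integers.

Queue lengths at query times:
  query t=7ms: backlog = 3
  query t=10ms: backlog = 1
  query t=16ms: backlog = 2

Answer: 3 1 2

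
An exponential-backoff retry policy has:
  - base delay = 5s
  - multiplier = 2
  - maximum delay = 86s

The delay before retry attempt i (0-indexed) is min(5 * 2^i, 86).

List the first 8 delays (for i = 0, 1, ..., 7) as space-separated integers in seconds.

Computing each delay:
  i=0: min(5*2^0, 86) = 5
  i=1: min(5*2^1, 86) = 10
  i=2: min(5*2^2, 86) = 20
  i=3: min(5*2^3, 86) = 40
  i=4: min(5*2^4, 86) = 80
  i=5: min(5*2^5, 86) = 86
  i=6: min(5*2^6, 86) = 86
  i=7: min(5*2^7, 86) = 86

Answer: 5 10 20 40 80 86 86 86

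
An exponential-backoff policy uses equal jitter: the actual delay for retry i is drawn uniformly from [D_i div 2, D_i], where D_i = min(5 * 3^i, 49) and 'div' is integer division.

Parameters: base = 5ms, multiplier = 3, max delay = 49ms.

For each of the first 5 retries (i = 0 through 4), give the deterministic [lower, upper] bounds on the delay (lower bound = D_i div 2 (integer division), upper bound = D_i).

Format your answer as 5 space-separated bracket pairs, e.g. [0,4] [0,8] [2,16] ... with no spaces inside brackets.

Answer: [2,5] [7,15] [22,45] [24,49] [24,49]

Derivation:
Computing bounds per retry:
  i=0: D_i=min(5*3^0,49)=5, bounds=[2,5]
  i=1: D_i=min(5*3^1,49)=15, bounds=[7,15]
  i=2: D_i=min(5*3^2,49)=45, bounds=[22,45]
  i=3: D_i=min(5*3^3,49)=49, bounds=[24,49]
  i=4: D_i=min(5*3^4,49)=49, bounds=[24,49]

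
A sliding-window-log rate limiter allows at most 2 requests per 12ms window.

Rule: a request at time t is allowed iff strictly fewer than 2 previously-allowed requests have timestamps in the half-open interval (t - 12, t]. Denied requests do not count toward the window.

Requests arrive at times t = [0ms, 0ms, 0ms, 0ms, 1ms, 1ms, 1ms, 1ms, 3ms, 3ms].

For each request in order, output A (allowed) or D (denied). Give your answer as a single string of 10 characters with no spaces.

Answer: AADDDDDDDD

Derivation:
Tracking allowed requests in the window:
  req#1 t=0ms: ALLOW
  req#2 t=0ms: ALLOW
  req#3 t=0ms: DENY
  req#4 t=0ms: DENY
  req#5 t=1ms: DENY
  req#6 t=1ms: DENY
  req#7 t=1ms: DENY
  req#8 t=1ms: DENY
  req#9 t=3ms: DENY
  req#10 t=3ms: DENY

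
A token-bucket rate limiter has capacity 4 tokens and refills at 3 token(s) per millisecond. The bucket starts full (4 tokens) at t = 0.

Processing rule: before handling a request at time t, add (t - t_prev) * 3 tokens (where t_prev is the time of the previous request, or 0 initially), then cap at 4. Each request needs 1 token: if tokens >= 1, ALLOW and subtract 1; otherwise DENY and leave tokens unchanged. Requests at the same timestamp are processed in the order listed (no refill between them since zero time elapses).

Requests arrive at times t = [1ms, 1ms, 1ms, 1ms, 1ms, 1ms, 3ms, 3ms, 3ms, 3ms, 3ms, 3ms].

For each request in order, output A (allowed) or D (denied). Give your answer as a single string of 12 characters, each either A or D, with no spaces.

Simulating step by step:
  req#1 t=1ms: ALLOW
  req#2 t=1ms: ALLOW
  req#3 t=1ms: ALLOW
  req#4 t=1ms: ALLOW
  req#5 t=1ms: DENY
  req#6 t=1ms: DENY
  req#7 t=3ms: ALLOW
  req#8 t=3ms: ALLOW
  req#9 t=3ms: ALLOW
  req#10 t=3ms: ALLOW
  req#11 t=3ms: DENY
  req#12 t=3ms: DENY

Answer: AAAADDAAAADD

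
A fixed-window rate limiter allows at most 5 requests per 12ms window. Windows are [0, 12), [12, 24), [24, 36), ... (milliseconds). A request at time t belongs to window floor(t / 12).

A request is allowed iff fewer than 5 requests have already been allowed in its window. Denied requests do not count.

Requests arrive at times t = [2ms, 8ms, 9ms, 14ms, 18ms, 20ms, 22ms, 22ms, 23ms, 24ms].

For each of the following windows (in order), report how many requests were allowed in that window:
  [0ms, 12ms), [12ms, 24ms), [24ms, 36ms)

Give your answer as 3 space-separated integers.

Answer: 3 5 1

Derivation:
Processing requests:
  req#1 t=2ms (window 0): ALLOW
  req#2 t=8ms (window 0): ALLOW
  req#3 t=9ms (window 0): ALLOW
  req#4 t=14ms (window 1): ALLOW
  req#5 t=18ms (window 1): ALLOW
  req#6 t=20ms (window 1): ALLOW
  req#7 t=22ms (window 1): ALLOW
  req#8 t=22ms (window 1): ALLOW
  req#9 t=23ms (window 1): DENY
  req#10 t=24ms (window 2): ALLOW

Allowed counts by window: 3 5 1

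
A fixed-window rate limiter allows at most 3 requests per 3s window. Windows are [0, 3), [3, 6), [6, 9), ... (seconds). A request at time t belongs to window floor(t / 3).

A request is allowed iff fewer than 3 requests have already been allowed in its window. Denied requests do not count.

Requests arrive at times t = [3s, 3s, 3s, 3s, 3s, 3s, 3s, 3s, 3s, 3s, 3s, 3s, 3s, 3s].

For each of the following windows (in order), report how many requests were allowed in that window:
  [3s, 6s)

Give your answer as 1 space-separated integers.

Processing requests:
  req#1 t=3s (window 1): ALLOW
  req#2 t=3s (window 1): ALLOW
  req#3 t=3s (window 1): ALLOW
  req#4 t=3s (window 1): DENY
  req#5 t=3s (window 1): DENY
  req#6 t=3s (window 1): DENY
  req#7 t=3s (window 1): DENY
  req#8 t=3s (window 1): DENY
  req#9 t=3s (window 1): DENY
  req#10 t=3s (window 1): DENY
  req#11 t=3s (window 1): DENY
  req#12 t=3s (window 1): DENY
  req#13 t=3s (window 1): DENY
  req#14 t=3s (window 1): DENY

Allowed counts by window: 3

Answer: 3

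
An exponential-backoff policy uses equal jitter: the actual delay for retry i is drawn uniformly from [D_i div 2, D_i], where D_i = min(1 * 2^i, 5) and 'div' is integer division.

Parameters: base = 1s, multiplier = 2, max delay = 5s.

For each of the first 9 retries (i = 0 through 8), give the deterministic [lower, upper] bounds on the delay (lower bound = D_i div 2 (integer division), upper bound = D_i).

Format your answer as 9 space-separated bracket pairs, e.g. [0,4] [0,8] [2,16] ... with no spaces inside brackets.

Computing bounds per retry:
  i=0: D_i=min(1*2^0,5)=1, bounds=[0,1]
  i=1: D_i=min(1*2^1,5)=2, bounds=[1,2]
  i=2: D_i=min(1*2^2,5)=4, bounds=[2,4]
  i=3: D_i=min(1*2^3,5)=5, bounds=[2,5]
  i=4: D_i=min(1*2^4,5)=5, bounds=[2,5]
  i=5: D_i=min(1*2^5,5)=5, bounds=[2,5]
  i=6: D_i=min(1*2^6,5)=5, bounds=[2,5]
  i=7: D_i=min(1*2^7,5)=5, bounds=[2,5]
  i=8: D_i=min(1*2^8,5)=5, bounds=[2,5]

Answer: [0,1] [1,2] [2,4] [2,5] [2,5] [2,5] [2,5] [2,5] [2,5]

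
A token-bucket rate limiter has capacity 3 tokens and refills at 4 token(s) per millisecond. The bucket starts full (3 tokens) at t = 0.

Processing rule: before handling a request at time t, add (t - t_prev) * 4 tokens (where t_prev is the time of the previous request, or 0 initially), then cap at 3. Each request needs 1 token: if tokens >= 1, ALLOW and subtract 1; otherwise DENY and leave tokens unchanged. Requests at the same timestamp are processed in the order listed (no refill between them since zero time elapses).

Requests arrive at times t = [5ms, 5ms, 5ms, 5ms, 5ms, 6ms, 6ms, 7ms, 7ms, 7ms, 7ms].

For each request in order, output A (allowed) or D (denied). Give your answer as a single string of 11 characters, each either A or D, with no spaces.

Answer: AAADDAAAAAD

Derivation:
Simulating step by step:
  req#1 t=5ms: ALLOW
  req#2 t=5ms: ALLOW
  req#3 t=5ms: ALLOW
  req#4 t=5ms: DENY
  req#5 t=5ms: DENY
  req#6 t=6ms: ALLOW
  req#7 t=6ms: ALLOW
  req#8 t=7ms: ALLOW
  req#9 t=7ms: ALLOW
  req#10 t=7ms: ALLOW
  req#11 t=7ms: DENY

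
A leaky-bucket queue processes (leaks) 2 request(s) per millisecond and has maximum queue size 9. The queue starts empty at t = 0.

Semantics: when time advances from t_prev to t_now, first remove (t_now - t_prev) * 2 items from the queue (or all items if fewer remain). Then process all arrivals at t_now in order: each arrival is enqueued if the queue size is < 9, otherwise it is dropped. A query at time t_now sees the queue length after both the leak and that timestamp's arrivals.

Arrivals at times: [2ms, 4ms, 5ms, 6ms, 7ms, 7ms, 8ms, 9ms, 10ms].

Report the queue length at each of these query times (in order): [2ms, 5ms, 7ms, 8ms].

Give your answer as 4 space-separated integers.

Queue lengths at query times:
  query t=2ms: backlog = 1
  query t=5ms: backlog = 1
  query t=7ms: backlog = 2
  query t=8ms: backlog = 1

Answer: 1 1 2 1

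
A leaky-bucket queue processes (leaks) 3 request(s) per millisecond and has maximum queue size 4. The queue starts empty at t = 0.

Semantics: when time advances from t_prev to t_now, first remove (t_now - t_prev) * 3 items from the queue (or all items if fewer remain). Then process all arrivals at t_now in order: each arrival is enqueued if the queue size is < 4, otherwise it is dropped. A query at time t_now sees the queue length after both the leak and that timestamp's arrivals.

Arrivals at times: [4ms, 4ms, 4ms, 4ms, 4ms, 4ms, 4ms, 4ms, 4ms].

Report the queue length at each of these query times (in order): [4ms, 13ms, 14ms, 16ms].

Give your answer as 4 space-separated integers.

Queue lengths at query times:
  query t=4ms: backlog = 4
  query t=13ms: backlog = 0
  query t=14ms: backlog = 0
  query t=16ms: backlog = 0

Answer: 4 0 0 0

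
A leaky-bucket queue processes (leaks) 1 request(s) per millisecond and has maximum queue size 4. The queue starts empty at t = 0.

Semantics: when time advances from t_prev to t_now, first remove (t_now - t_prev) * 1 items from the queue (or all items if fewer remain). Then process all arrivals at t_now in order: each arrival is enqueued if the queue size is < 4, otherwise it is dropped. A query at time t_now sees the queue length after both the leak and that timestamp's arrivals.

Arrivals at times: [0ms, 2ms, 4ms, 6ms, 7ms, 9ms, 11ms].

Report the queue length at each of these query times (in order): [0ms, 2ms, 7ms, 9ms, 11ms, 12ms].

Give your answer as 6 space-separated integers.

Queue lengths at query times:
  query t=0ms: backlog = 1
  query t=2ms: backlog = 1
  query t=7ms: backlog = 1
  query t=9ms: backlog = 1
  query t=11ms: backlog = 1
  query t=12ms: backlog = 0

Answer: 1 1 1 1 1 0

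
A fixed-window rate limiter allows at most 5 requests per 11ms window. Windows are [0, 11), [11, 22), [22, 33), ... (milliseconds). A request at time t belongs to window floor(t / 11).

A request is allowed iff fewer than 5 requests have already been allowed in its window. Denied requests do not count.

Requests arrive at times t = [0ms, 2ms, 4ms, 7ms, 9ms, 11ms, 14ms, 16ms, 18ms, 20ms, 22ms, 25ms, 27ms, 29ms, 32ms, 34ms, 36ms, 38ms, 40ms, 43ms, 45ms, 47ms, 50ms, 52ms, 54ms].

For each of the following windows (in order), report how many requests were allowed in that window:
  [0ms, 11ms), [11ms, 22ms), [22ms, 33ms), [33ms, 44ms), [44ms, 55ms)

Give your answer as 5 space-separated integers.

Processing requests:
  req#1 t=0ms (window 0): ALLOW
  req#2 t=2ms (window 0): ALLOW
  req#3 t=4ms (window 0): ALLOW
  req#4 t=7ms (window 0): ALLOW
  req#5 t=9ms (window 0): ALLOW
  req#6 t=11ms (window 1): ALLOW
  req#7 t=14ms (window 1): ALLOW
  req#8 t=16ms (window 1): ALLOW
  req#9 t=18ms (window 1): ALLOW
  req#10 t=20ms (window 1): ALLOW
  req#11 t=22ms (window 2): ALLOW
  req#12 t=25ms (window 2): ALLOW
  req#13 t=27ms (window 2): ALLOW
  req#14 t=29ms (window 2): ALLOW
  req#15 t=32ms (window 2): ALLOW
  req#16 t=34ms (window 3): ALLOW
  req#17 t=36ms (window 3): ALLOW
  req#18 t=38ms (window 3): ALLOW
  req#19 t=40ms (window 3): ALLOW
  req#20 t=43ms (window 3): ALLOW
  req#21 t=45ms (window 4): ALLOW
  req#22 t=47ms (window 4): ALLOW
  req#23 t=50ms (window 4): ALLOW
  req#24 t=52ms (window 4): ALLOW
  req#25 t=54ms (window 4): ALLOW

Allowed counts by window: 5 5 5 5 5

Answer: 5 5 5 5 5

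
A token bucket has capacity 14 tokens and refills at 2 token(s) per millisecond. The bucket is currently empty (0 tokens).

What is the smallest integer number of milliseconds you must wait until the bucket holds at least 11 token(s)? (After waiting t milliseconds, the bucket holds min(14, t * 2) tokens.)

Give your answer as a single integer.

Answer: 6

Derivation:
Need t * 2 >= 11, so t >= 11/2.
Smallest integer t = ceil(11/2) = 6.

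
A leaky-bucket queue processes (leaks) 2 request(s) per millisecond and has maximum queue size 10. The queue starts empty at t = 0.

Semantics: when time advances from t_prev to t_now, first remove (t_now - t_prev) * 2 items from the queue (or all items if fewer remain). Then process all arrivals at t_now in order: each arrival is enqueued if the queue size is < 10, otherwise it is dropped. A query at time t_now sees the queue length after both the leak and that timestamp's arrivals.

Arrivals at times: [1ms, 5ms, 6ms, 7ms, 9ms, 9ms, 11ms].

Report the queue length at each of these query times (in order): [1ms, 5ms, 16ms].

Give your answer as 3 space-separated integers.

Queue lengths at query times:
  query t=1ms: backlog = 1
  query t=5ms: backlog = 1
  query t=16ms: backlog = 0

Answer: 1 1 0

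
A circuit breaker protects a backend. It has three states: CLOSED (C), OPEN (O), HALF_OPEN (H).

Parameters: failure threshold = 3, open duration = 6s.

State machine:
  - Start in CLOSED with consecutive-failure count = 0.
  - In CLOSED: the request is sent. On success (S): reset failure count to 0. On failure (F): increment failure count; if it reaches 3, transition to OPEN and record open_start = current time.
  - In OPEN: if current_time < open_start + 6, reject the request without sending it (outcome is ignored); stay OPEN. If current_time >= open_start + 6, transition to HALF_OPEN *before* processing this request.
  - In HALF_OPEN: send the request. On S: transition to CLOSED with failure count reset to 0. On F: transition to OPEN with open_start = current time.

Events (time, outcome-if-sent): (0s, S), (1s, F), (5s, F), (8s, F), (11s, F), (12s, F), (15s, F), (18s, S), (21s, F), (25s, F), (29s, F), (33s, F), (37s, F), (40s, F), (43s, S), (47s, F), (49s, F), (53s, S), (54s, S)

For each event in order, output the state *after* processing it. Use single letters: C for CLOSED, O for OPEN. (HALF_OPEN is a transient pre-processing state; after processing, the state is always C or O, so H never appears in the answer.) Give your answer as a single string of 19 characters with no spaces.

State after each event:
  event#1 t=0s outcome=S: state=CLOSED
  event#2 t=1s outcome=F: state=CLOSED
  event#3 t=5s outcome=F: state=CLOSED
  event#4 t=8s outcome=F: state=OPEN
  event#5 t=11s outcome=F: state=OPEN
  event#6 t=12s outcome=F: state=OPEN
  event#7 t=15s outcome=F: state=OPEN
  event#8 t=18s outcome=S: state=OPEN
  event#9 t=21s outcome=F: state=OPEN
  event#10 t=25s outcome=F: state=OPEN
  event#11 t=29s outcome=F: state=OPEN
  event#12 t=33s outcome=F: state=OPEN
  event#13 t=37s outcome=F: state=OPEN
  event#14 t=40s outcome=F: state=OPEN
  event#15 t=43s outcome=S: state=CLOSED
  event#16 t=47s outcome=F: state=CLOSED
  event#17 t=49s outcome=F: state=CLOSED
  event#18 t=53s outcome=S: state=CLOSED
  event#19 t=54s outcome=S: state=CLOSED

Answer: CCCOOOOOOOOOOOCCCCC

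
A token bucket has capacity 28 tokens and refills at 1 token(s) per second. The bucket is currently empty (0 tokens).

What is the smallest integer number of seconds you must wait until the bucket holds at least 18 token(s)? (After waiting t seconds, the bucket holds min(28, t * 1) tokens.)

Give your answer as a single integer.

Answer: 18

Derivation:
Need t * 1 >= 18, so t >= 18/1.
Smallest integer t = ceil(18/1) = 18.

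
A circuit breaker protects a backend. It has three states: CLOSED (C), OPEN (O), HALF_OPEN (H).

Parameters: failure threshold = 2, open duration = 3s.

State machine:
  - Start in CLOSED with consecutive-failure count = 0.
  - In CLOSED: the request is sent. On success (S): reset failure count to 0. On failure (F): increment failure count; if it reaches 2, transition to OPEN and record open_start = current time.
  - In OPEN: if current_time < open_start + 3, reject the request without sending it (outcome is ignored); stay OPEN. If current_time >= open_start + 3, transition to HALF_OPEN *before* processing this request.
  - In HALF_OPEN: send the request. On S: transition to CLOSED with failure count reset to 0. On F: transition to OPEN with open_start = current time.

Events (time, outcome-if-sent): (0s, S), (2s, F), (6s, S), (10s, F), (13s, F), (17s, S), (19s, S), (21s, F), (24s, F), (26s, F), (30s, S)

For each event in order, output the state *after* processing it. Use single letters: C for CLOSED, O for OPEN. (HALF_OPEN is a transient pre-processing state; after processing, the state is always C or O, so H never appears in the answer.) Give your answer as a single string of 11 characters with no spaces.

Answer: CCCCOCCCOOC

Derivation:
State after each event:
  event#1 t=0s outcome=S: state=CLOSED
  event#2 t=2s outcome=F: state=CLOSED
  event#3 t=6s outcome=S: state=CLOSED
  event#4 t=10s outcome=F: state=CLOSED
  event#5 t=13s outcome=F: state=OPEN
  event#6 t=17s outcome=S: state=CLOSED
  event#7 t=19s outcome=S: state=CLOSED
  event#8 t=21s outcome=F: state=CLOSED
  event#9 t=24s outcome=F: state=OPEN
  event#10 t=26s outcome=F: state=OPEN
  event#11 t=30s outcome=S: state=CLOSED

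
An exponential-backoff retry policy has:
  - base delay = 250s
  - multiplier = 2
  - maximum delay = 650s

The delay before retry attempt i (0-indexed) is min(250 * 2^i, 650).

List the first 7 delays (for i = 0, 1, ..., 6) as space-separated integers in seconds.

Computing each delay:
  i=0: min(250*2^0, 650) = 250
  i=1: min(250*2^1, 650) = 500
  i=2: min(250*2^2, 650) = 650
  i=3: min(250*2^3, 650) = 650
  i=4: min(250*2^4, 650) = 650
  i=5: min(250*2^5, 650) = 650
  i=6: min(250*2^6, 650) = 650

Answer: 250 500 650 650 650 650 650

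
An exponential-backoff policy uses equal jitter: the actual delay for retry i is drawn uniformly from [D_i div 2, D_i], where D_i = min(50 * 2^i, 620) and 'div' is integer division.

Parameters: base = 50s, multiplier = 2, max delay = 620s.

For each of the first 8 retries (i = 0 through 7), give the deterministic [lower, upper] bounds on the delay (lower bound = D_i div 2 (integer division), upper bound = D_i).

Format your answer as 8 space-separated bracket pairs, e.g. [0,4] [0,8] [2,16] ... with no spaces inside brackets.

Answer: [25,50] [50,100] [100,200] [200,400] [310,620] [310,620] [310,620] [310,620]

Derivation:
Computing bounds per retry:
  i=0: D_i=min(50*2^0,620)=50, bounds=[25,50]
  i=1: D_i=min(50*2^1,620)=100, bounds=[50,100]
  i=2: D_i=min(50*2^2,620)=200, bounds=[100,200]
  i=3: D_i=min(50*2^3,620)=400, bounds=[200,400]
  i=4: D_i=min(50*2^4,620)=620, bounds=[310,620]
  i=5: D_i=min(50*2^5,620)=620, bounds=[310,620]
  i=6: D_i=min(50*2^6,620)=620, bounds=[310,620]
  i=7: D_i=min(50*2^7,620)=620, bounds=[310,620]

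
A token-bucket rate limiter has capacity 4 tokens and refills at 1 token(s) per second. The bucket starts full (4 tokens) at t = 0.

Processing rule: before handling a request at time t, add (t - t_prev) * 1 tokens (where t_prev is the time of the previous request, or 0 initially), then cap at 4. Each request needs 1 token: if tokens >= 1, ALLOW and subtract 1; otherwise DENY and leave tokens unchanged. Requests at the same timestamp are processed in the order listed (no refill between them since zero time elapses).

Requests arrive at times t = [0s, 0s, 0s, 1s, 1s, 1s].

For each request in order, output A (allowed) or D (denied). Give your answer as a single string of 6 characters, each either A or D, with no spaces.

Simulating step by step:
  req#1 t=0s: ALLOW
  req#2 t=0s: ALLOW
  req#3 t=0s: ALLOW
  req#4 t=1s: ALLOW
  req#5 t=1s: ALLOW
  req#6 t=1s: DENY

Answer: AAAAAD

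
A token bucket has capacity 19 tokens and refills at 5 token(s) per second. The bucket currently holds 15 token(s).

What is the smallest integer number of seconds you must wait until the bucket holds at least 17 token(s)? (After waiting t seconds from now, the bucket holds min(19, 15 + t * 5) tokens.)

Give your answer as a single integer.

Need 15 + t * 5 >= 17, so t >= 2/5.
Smallest integer t = ceil(2/5) = 1.

Answer: 1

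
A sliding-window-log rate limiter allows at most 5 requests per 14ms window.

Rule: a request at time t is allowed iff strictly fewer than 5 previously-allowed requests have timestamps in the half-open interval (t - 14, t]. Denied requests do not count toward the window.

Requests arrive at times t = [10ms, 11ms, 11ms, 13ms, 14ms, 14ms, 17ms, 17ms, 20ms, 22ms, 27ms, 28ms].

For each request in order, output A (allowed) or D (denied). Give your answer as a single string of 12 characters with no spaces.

Answer: AAAAADDDDDAA

Derivation:
Tracking allowed requests in the window:
  req#1 t=10ms: ALLOW
  req#2 t=11ms: ALLOW
  req#3 t=11ms: ALLOW
  req#4 t=13ms: ALLOW
  req#5 t=14ms: ALLOW
  req#6 t=14ms: DENY
  req#7 t=17ms: DENY
  req#8 t=17ms: DENY
  req#9 t=20ms: DENY
  req#10 t=22ms: DENY
  req#11 t=27ms: ALLOW
  req#12 t=28ms: ALLOW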